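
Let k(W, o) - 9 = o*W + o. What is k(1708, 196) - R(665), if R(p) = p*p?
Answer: -107252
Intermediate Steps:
k(W, o) = 9 + o + W*o (k(W, o) = 9 + (o*W + o) = 9 + (W*o + o) = 9 + (o + W*o) = 9 + o + W*o)
R(p) = p²
k(1708, 196) - R(665) = (9 + 196 + 1708*196) - 1*665² = (9 + 196 + 334768) - 1*442225 = 334973 - 442225 = -107252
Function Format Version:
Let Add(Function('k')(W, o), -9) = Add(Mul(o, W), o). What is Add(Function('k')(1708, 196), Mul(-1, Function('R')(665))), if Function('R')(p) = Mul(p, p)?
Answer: -107252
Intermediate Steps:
Function('k')(W, o) = Add(9, o, Mul(W, o)) (Function('k')(W, o) = Add(9, Add(Mul(o, W), o)) = Add(9, Add(Mul(W, o), o)) = Add(9, Add(o, Mul(W, o))) = Add(9, o, Mul(W, o)))
Function('R')(p) = Pow(p, 2)
Add(Function('k')(1708, 196), Mul(-1, Function('R')(665))) = Add(Add(9, 196, Mul(1708, 196)), Mul(-1, Pow(665, 2))) = Add(Add(9, 196, 334768), Mul(-1, 442225)) = Add(334973, -442225) = -107252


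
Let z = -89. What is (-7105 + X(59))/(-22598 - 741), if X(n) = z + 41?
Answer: 7153/23339 ≈ 0.30648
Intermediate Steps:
X(n) = -48 (X(n) = -89 + 41 = -48)
(-7105 + X(59))/(-22598 - 741) = (-7105 - 48)/(-22598 - 741) = -7153/(-23339) = -7153*(-1/23339) = 7153/23339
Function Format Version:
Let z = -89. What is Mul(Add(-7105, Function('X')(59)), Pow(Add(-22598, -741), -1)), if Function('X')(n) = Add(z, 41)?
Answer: Rational(7153, 23339) ≈ 0.30648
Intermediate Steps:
Function('X')(n) = -48 (Function('X')(n) = Add(-89, 41) = -48)
Mul(Add(-7105, Function('X')(59)), Pow(Add(-22598, -741), -1)) = Mul(Add(-7105, -48), Pow(Add(-22598, -741), -1)) = Mul(-7153, Pow(-23339, -1)) = Mul(-7153, Rational(-1, 23339)) = Rational(7153, 23339)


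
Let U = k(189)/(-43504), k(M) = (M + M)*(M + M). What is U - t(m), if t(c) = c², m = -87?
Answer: -82356165/10876 ≈ -7572.3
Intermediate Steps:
k(M) = 4*M² (k(M) = (2*M)*(2*M) = 4*M²)
U = -35721/10876 (U = (4*189²)/(-43504) = (4*35721)*(-1/43504) = 142884*(-1/43504) = -35721/10876 ≈ -3.2844)
U - t(m) = -35721/10876 - 1*(-87)² = -35721/10876 - 1*7569 = -35721/10876 - 7569 = -82356165/10876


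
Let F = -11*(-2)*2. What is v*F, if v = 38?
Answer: 1672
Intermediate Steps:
F = 44 (F = 22*2 = 44)
v*F = 38*44 = 1672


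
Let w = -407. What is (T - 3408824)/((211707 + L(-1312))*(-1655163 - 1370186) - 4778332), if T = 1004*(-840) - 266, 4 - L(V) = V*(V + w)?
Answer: -4252450/6182649869001 ≈ -6.8780e-7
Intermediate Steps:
L(V) = 4 - V*(-407 + V) (L(V) = 4 - V*(V - 407) = 4 - V*(-407 + V))
T = -843626 (T = -843360 - 266 = -843626)
(T - 3408824)/((211707 + L(-1312))*(-1655163 - 1370186) - 4778332) = (-843626 - 3408824)/((211707 + (4 - 1*(-1312)² + 407*(-1312)))*(-1655163 - 1370186) - 4778332) = -4252450/((211707 + (4 - 1*1721344 - 533984))*(-3025349) - 4778332) = -4252450/((211707 + (4 - 1721344 - 533984))*(-3025349) - 4778332) = -4252450/((211707 - 2255324)*(-3025349) - 4778332) = -4252450/(-2043617*(-3025349) - 4778332) = -4252450/(6182654647333 - 4778332) = -4252450/6182649869001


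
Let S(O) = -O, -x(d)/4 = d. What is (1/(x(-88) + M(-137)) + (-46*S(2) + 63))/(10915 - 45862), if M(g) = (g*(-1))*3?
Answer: -39422/8888187 ≈ -0.0044353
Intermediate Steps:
x(d) = -4*d
M(g) = -3*g (M(g) = -g*3 = -3*g)
(1/(x(-88) + M(-137)) + (-46*S(2) + 63))/(10915 - 45862) = (1/(-4*(-88) - 3*(-137)) + (-(-46)*2 + 63))/(10915 - 45862) = (1/(352 + 411) + (-46*(-2) + 63))/(-34947) = (1/763 + (92 + 63))*(-1/34947) = (1/763 + 155)*(-1/34947) = (118266/763)*(-1/34947) = -39422/8888187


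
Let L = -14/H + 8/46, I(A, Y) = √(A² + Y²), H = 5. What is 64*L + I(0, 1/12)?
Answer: -231821/1380 ≈ -167.99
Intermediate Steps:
L = -302/115 (L = -14/5 + 8/46 = -14*⅕ + 8*(1/46) = -14/5 + 4/23 = -302/115 ≈ -2.6261)
64*L + I(0, 1/12) = 64*(-302/115) + √(0² + (1/12)²) = -19328/115 + √(0 + (1/12)²) = -19328/115 + √(0 + 1/144) = -19328/115 + √(1/144) = -19328/115 + 1/12 = -231821/1380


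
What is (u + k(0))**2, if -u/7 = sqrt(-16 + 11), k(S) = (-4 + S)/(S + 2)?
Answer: -241 + 28*I*sqrt(5) ≈ -241.0 + 62.61*I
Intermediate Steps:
k(S) = (-4 + S)/(2 + S)
u = -7*I*sqrt(5) (u = -7*sqrt(-16 + 11) = -7*I*sqrt(5) ≈ -15.652*I)
(u + k(0))**2 = (-7*I*sqrt(5) + (-4 + 0)/(2 + 0))**2 = (-7*I*sqrt(5) - 4/2)**2 = (-7*I*sqrt(5) + (1/2)*(-4))**2 = (-7*I*sqrt(5) - 2)**2 = (-2 - 7*I*sqrt(5))**2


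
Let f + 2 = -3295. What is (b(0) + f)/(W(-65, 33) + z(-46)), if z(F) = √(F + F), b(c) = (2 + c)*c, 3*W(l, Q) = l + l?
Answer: 642915/8864 + 29673*I*√23/8864 ≈ 72.531 + 16.054*I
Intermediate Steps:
f = -3297 (f = -2 - 3295 = -3297)
W(l, Q) = 2*l/3 (W(l, Q) = (l + l)/3 = (2*l)/3 = 2*l/3)
b(c) = c*(2 + c)
z(F) = √2*√F (z(F) = √(2*F) = √2*√F)
(b(0) + f)/(W(-65, 33) + z(-46)) = (0*(2 + 0) - 3297)/((⅔)*(-65) + √2*√(-46)) = (0*2 - 3297)/(-130/3 + √2*(I*√46)) = (0 - 3297)/(-130/3 + 2*I*√23) = -3297/(-130/3 + 2*I*√23)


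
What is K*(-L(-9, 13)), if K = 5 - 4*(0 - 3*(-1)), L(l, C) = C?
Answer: 91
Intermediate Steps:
K = -7 (K = 5 - 4*(0 + 3) = 5 - 4*3 = 5 - 12 = -7)
K*(-L(-9, 13)) = -(-7)*13 = -7*(-13) = 91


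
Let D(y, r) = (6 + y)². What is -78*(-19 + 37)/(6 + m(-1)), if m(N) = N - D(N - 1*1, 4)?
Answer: 1404/11 ≈ 127.64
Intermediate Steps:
m(N) = N - (5 + N)² (m(N) = N - (6 + (N - 1*1))² = N - (6 + (N - 1))² = N - (6 + (-1 + N))² = N - (5 + N)²)
-78*(-19 + 37)/(6 + m(-1)) = -78*(-19 + 37)/(6 + (-1 - (5 - 1)²)) = -1404/(6 + (-1 - 1*4²)) = -1404/(6 + (-1 - 1*16)) = -1404/(6 + (-1 - 16)) = -1404/(6 - 17) = -1404/(-11) = -1404*(-1)/11 = -78*(-18/11) = 1404/11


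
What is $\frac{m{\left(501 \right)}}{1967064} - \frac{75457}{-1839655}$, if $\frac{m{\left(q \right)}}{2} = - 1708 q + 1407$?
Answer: $- \frac{499134910677}{603119853820} \approx -0.82759$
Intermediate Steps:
$m{\left(q \right)} = 2814 - 3416 q$ ($m{\left(q \right)} = 2 \left(- 1708 q + 1407\right) = 2 \left(1407 - 1708 q\right) = 2814 - 3416 q$)
$\frac{m{\left(501 \right)}}{1967064} - \frac{75457}{-1839655} = \frac{2814 - 1711416}{1967064} - \frac{75457}{-1839655} = \left(2814 - 1711416\right) \frac{1}{1967064} - - \frac{75457}{1839655} = \left(-1708602\right) \frac{1}{1967064} + \frac{75457}{1839655} = - \frac{284767}{327844} + \frac{75457}{1839655} = - \frac{499134910677}{603119853820}$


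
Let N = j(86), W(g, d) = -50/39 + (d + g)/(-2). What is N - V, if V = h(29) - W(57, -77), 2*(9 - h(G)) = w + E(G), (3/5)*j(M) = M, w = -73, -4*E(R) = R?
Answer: 32113/312 ≈ 102.93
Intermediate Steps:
W(g, d) = -50/39 - d/2 - g/2 (W(g, d) = -50*1/39 + (d + g)*(-½) = -50/39 + (-d/2 - g/2) = -50/39 - d/2 - g/2)
E(R) = -R/4
j(M) = 5*M/3
h(G) = 91/2 + G/8 (h(G) = 9 - (-73 - G/4)/2 = 9 + (73/2 + G/8) = 91/2 + G/8)
N = 430/3 (N = (5/3)*86 = 430/3 ≈ 143.33)
V = 12607/312 (V = (91/2 + (⅛)*29) - (-50/39 - ½*(-77) - ½*57) = (91/2 + 29/8) - (-50/39 + 77/2 - 57/2) = 393/8 - 1*340/39 = 393/8 - 340/39 = 12607/312 ≈ 40.407)
N - V = 430/3 - 1*12607/312 = 430/3 - 12607/312 = 32113/312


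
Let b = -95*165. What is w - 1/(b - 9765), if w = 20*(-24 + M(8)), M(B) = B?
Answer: -8140799/25440 ≈ -320.00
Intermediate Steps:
b = -15675
w = -320 (w = 20*(-24 + 8) = 20*(-16) = -320)
w - 1/(b - 9765) = -320 - 1/(-15675 - 9765) = -320 - 1/(-25440) = -320 - 1*(-1/25440) = -320 + 1/25440 = -8140799/25440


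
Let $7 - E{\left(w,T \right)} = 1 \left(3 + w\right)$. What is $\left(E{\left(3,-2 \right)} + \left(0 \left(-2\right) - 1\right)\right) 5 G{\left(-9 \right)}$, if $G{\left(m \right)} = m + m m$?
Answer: $0$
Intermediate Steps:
$G{\left(m \right)} = m + m^{2}$
$E{\left(w,T \right)} = 4 - w$ ($E{\left(w,T \right)} = 7 - 1 \left(3 + w\right) = 7 - \left(3 + w\right) = 4 - w$)
$\left(E{\left(3,-2 \right)} + \left(0 \left(-2\right) - 1\right)\right) 5 G{\left(-9 \right)} = \left(\left(4 - 3\right) + \left(0 \left(-2\right) - 1\right)\right) 5 \left(- 9 \left(1 - 9\right)\right) = \left(\left(4 - 3\right) + \left(0 - 1\right)\right) 5 \left(\left(-9\right) \left(-8\right)\right) = \left(1 - 1\right) 5 \cdot 72 = 0 \cdot 5 \cdot 72 = 0 \cdot 72 = 0$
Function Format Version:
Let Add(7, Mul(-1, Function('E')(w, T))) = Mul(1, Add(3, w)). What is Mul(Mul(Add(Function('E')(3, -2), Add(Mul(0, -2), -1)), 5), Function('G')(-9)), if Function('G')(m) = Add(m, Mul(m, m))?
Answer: 0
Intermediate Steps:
Function('G')(m) = Add(m, Pow(m, 2))
Function('E')(w, T) = Add(4, Mul(-1, w)) (Function('E')(w, T) = Add(7, Mul(-1, Mul(1, Add(3, w)))) = Add(7, Mul(-1, Add(3, w))) = Add(7, Add(-3, Mul(-1, w))) = Add(4, Mul(-1, w)))
Mul(Mul(Add(Function('E')(3, -2), Add(Mul(0, -2), -1)), 5), Function('G')(-9)) = Mul(Mul(Add(Add(4, Mul(-1, 3)), Add(Mul(0, -2), -1)), 5), Mul(-9, Add(1, -9))) = Mul(Mul(Add(Add(4, -3), Add(0, -1)), 5), Mul(-9, -8)) = Mul(Mul(Add(1, -1), 5), 72) = Mul(Mul(0, 5), 72) = Mul(0, 72) = 0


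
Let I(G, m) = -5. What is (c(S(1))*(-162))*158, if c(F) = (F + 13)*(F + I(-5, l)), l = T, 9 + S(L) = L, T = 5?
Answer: 1663740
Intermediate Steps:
S(L) = -9 + L
l = 5
c(F) = (-5 + F)*(13 + F) (c(F) = (F + 13)*(F - 5) = (13 + F)*(-5 + F) = (-5 + F)*(13 + F))
(c(S(1))*(-162))*158 = ((-65 + (-9 + 1)**2 + 8*(-9 + 1))*(-162))*158 = ((-65 + (-8)**2 + 8*(-8))*(-162))*158 = ((-65 + 64 - 64)*(-162))*158 = -65*(-162)*158 = 10530*158 = 1663740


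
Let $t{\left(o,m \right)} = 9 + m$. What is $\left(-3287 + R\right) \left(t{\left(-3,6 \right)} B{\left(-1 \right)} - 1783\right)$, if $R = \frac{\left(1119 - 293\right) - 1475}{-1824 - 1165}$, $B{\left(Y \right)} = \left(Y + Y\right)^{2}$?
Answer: $\frac{16927086262}{2989} \approx 5.6631 \cdot 10^{6}$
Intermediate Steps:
$B{\left(Y \right)} = 4 Y^{2}$ ($B{\left(Y \right)} = \left(2 Y\right)^{2} = 4 Y^{2}$)
$R = \frac{649}{2989}$ ($R = \frac{\left(1119 - 293\right) - 1475}{-2989} = \left(826 - 1475\right) \left(- \frac{1}{2989}\right) = \left(-649\right) \left(- \frac{1}{2989}\right) = \frac{649}{2989} \approx 0.21713$)
$\left(-3287 + R\right) \left(t{\left(-3,6 \right)} B{\left(-1 \right)} - 1783\right) = \left(-3287 + \frac{649}{2989}\right) \left(\left(9 + 6\right) 4 \left(-1\right)^{2} - 1783\right) = - \frac{9824194 \left(15 \cdot 4 \cdot 1 - 1783\right)}{2989} = - \frac{9824194 \left(15 \cdot 4 - 1783\right)}{2989} = - \frac{9824194 \left(60 - 1783\right)}{2989} = \left(- \frac{9824194}{2989}\right) \left(-1723\right) = \frac{16927086262}{2989}$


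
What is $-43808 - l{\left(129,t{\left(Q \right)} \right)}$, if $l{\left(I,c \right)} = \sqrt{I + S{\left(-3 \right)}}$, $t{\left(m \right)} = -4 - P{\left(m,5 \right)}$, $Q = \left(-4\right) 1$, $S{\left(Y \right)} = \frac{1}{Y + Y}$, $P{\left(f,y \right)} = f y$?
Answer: $-43808 - \frac{\sqrt{4638}}{6} \approx -43819.0$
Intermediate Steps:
$S{\left(Y \right)} = \frac{1}{2 Y}$
$Q = -4$
$t{\left(m \right)} = -4 - 5 m$ ($t{\left(m \right)} = -4 - m 5 = -4 - 5 m$)
$l{\left(I,c \right)} = \sqrt{- \frac{1}{6} + I}$ ($l{\left(I,c \right)} = \sqrt{I + \frac{1}{2 \left(-3\right)}} = \sqrt{I + \frac{1}{2} \left(- \frac{1}{3}\right)} = \sqrt{I - \frac{1}{6}} = \sqrt{- \frac{1}{6} + I}$)
$-43808 - l{\left(129,t{\left(Q \right)} \right)} = -43808 - \frac{\sqrt{-6 + 36 \cdot 129}}{6} = -43808 - \frac{\sqrt{-6 + 4644}}{6} = -43808 - \frac{\sqrt{4638}}{6}$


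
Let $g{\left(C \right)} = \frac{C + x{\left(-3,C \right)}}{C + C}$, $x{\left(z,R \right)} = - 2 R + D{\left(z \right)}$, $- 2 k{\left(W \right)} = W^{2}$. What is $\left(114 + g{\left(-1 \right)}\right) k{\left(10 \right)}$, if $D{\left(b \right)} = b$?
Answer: $-5750$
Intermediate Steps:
$k{\left(W \right)} = - \frac{W^{2}}{2}$
$x{\left(z,R \right)} = z - 2 R$ ($x{\left(z,R \right)} = - 2 R + z = z - 2 R$)
$g{\left(C \right)} = \frac{-3 - C}{2 C}$ ($g{\left(C \right)} = \frac{C - \left(3 + 2 C\right)}{C + C} = \frac{-3 - C}{2 C}$)
$\left(114 + g{\left(-1 \right)}\right) k{\left(10 \right)} = \left(114 + \frac{-3 - -1}{2 \left(-1\right)}\right) \left(- \frac{10^{2}}{2}\right) = \left(114 + \frac{1}{2} \left(-1\right) \left(-3 + 1\right)\right) \left(\left(- \frac{1}{2}\right) 100\right) = \left(114 + \frac{1}{2} \left(-1\right) \left(-2\right)\right) \left(-50\right) = \left(114 + 1\right) \left(-50\right) = 115 \left(-50\right) = -5750$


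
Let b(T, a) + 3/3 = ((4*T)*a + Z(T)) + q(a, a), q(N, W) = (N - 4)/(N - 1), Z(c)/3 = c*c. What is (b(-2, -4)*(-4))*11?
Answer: -9812/5 ≈ -1962.4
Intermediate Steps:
Z(c) = 3*c² (Z(c) = 3*(c*c) = 3*c²)
q(N, W) = (-4 + N)/(-1 + N)
b(T, a) = -1 + 3*T² + (-4 + a)/(-1 + a) + 4*T*a (b(T, a) = -1 + (((4*T)*a + 3*T²) + (-4 + a)/(-1 + a)) = -1 + ((4*T*a + 3*T²) + (-4 + a)/(-1 + a)) = -1 + ((3*T² + 4*T*a) + (-4 + a)/(-1 + a)) = -1 + (3*T² + (-4 + a)/(-1 + a) + 4*T*a) = -1 + 3*T² + (-4 + a)/(-1 + a) + 4*T*a)
(b(-2, -4)*(-4))*11 = (((-4 - 4 + (-1 - 4)*(-1 + 3*(-2)² + 4*(-2)*(-4)))/(-1 - 4))*(-4))*11 = (((-4 - 4 - 5*(-1 + 3*4 + 32))/(-5))*(-4))*11 = (-(-4 - 4 - 5*(-1 + 12 + 32))/5*(-4))*11 = (-(-4 - 4 - 5*43)/5*(-4))*11 = (-(-4 - 4 - 215)/5*(-4))*11 = (-⅕*(-223)*(-4))*11 = ((223/5)*(-4))*11 = -892/5*11 = -9812/5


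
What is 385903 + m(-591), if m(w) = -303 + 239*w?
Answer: 244351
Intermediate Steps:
385903 + m(-591) = 385903 + (-303 + 239*(-591)) = 385903 + (-303 - 141249) = 385903 - 141552 = 244351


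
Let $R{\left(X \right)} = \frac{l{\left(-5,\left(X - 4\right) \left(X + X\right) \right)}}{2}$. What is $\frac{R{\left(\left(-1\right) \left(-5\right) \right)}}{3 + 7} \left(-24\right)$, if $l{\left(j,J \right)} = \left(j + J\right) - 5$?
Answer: $0$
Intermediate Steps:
$l{\left(j,J \right)} = -5 + J + j$ ($l{\left(j,J \right)} = \left(J + j\right) - 5 = -5 + J + j$)
$R{\left(X \right)} = -5 + X \left(-4 + X\right)$ ($R{\left(X \right)} = \frac{-5 + \left(X - 4\right) \left(X + X\right) - 5}{2} = \left(-5 + \left(-4 + X\right) 2 X - 5\right) \frac{1}{2} = \left(-5 + 2 X \left(-4 + X\right) - 5\right) \frac{1}{2} = \left(-10 + 2 X \left(-4 + X\right)\right) \frac{1}{2} = -5 + X \left(-4 + X\right)$)
$\frac{R{\left(\left(-1\right) \left(-5\right) \right)}}{3 + 7} \left(-24\right) = \frac{-5 + \left(-1\right) \left(-5\right) \left(-4 - -5\right)}{3 + 7} \left(-24\right) = \frac{-5 + 5 \left(-4 + 5\right)}{10} \left(-24\right) = \left(-5 + 5 \cdot 1\right) \frac{1}{10} \left(-24\right) = \left(-5 + 5\right) \frac{1}{10} \left(-24\right) = 0 \cdot \frac{1}{10} \left(-24\right) = 0 \left(-24\right) = 0$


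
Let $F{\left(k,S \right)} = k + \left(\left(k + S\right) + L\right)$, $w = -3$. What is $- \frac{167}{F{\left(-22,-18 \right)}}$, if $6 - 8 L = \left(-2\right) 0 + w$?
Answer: $\frac{1336}{487} \approx 2.7433$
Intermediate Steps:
$L = \frac{9}{8}$ ($L = \frac{3}{4} - \frac{\left(-2\right) 0 - 3}{8} = \frac{3}{4} - \frac{0 - 3}{8} = \frac{3}{4} - - \frac{3}{8} = \frac{3}{4} + \frac{3}{8} = \frac{9}{8} \approx 1.125$)
$F{\left(k,S \right)} = \frac{9}{8} + S + 2 k$ ($F{\left(k,S \right)} = k + \left(\left(k + S\right) + \frac{9}{8}\right) = k + \left(\left(S + k\right) + \frac{9}{8}\right) = k + \left(\frac{9}{8} + S + k\right) = \frac{9}{8} + S + 2 k$)
$- \frac{167}{F{\left(-22,-18 \right)}} = - \frac{167}{\frac{9}{8} - 18 + 2 \left(-22\right)} = - \frac{167}{\frac{9}{8} - 18 - 44} = - \frac{167}{- \frac{487}{8}} = \left(-167\right) \left(- \frac{8}{487}\right) = \frac{1336}{487}$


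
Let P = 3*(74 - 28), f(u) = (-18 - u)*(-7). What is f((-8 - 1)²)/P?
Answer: 231/46 ≈ 5.0217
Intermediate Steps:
f(u) = 126 + 7*u
P = 138 (P = 3*46 = 138)
f((-8 - 1)²)/P = (126 + 7*(-8 - 1)²)/138 = (126 + 7*(-9)²)*(1/138) = (126 + 7*81)*(1/138) = (126 + 567)*(1/138) = 693*(1/138) = 231/46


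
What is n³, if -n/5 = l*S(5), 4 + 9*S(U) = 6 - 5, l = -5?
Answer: -15625/27 ≈ -578.70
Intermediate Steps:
S(U) = -⅓ (S(U) = -4/9 + (6 - 5)/9 = -4/9 + (⅑)*1 = -4/9 + ⅑ = -⅓)
n = -25/3 (n = -(-25)*(-1)/3 = -5*5/3 = -25/3 ≈ -8.3333)
n³ = (-25/3)³ = -15625/27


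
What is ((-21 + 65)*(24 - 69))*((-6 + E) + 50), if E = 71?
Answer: -227700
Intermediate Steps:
((-21 + 65)*(24 - 69))*((-6 + E) + 50) = ((-21 + 65)*(24 - 69))*((-6 + 71) + 50) = (44*(-45))*(65 + 50) = -1980*115 = -227700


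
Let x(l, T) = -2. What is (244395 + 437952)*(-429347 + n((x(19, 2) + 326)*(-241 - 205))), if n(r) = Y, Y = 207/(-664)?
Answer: -194527996485405/664 ≈ -2.9296e+11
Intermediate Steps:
Y = -207/664 (Y = 207*(-1/664) = -207/664 ≈ -0.31175)
n(r) = -207/664
(244395 + 437952)*(-429347 + n((x(19, 2) + 326)*(-241 - 205))) = (244395 + 437952)*(-429347 - 207/664) = 682347*(-285086615/664) = -194527996485405/664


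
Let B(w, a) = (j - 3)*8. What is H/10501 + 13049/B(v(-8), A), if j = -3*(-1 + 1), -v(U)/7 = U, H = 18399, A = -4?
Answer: -136585973/252024 ≈ -541.96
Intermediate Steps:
v(U) = -7*U
j = 0 (j = -3*0 = 0)
B(w, a) = -24 (B(w, a) = (0 - 3)*8 = -3*8 = -24)
H/10501 + 13049/B(v(-8), A) = 18399/10501 + 13049/(-24) = 18399*(1/10501) + 13049*(-1/24) = 18399/10501 - 13049/24 = -136585973/252024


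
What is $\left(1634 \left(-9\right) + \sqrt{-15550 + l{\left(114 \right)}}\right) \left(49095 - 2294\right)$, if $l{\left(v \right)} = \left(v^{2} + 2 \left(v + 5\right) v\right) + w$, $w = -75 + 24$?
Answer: $-688255506 + 46801 \sqrt{24527} \approx -6.8093 \cdot 10^{8}$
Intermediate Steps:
$w = -51$
$l{\left(v \right)} = -51 + v^{2} + v \left(10 + 2 v\right)$ ($l{\left(v \right)} = \left(v^{2} + 2 \left(v + 5\right) v\right) - 51 = \left(v^{2} + 2 \left(5 + v\right) v\right) - 51 = \left(v^{2} + \left(10 + 2 v\right) v\right) - 51 = \left(v^{2} + v \left(10 + 2 v\right)\right) - 51 = -51 + v^{2} + v \left(10 + 2 v\right)$)
$\left(1634 \left(-9\right) + \sqrt{-15550 + l{\left(114 \right)}}\right) \left(49095 - 2294\right) = \left(1634 \left(-9\right) + \sqrt{-15550 + \left(-51 + 3 \cdot 114^{2} + 10 \cdot 114\right)}\right) \left(49095 - 2294\right) = \left(-14706 + \sqrt{-15550 + \left(-51 + 3 \cdot 12996 + 1140\right)}\right) 46801 = \left(-14706 + \sqrt{-15550 + \left(-51 + 38988 + 1140\right)}\right) 46801 = \left(-14706 + \sqrt{-15550 + 40077}\right) 46801 = \left(-14706 + \sqrt{24527}\right) 46801 = -688255506 + 46801 \sqrt{24527}$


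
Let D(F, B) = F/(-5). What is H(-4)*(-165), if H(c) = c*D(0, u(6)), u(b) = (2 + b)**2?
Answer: 0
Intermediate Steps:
D(F, B) = -F/5 (D(F, B) = F*(-1/5) = -F/5)
H(c) = 0 (H(c) = c*(-1/5*0) = c*0 = 0)
H(-4)*(-165) = 0*(-165) = 0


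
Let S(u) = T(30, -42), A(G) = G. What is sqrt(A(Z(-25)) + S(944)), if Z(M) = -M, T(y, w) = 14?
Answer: sqrt(39) ≈ 6.2450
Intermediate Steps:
S(u) = 14
sqrt(A(Z(-25)) + S(944)) = sqrt(-1*(-25) + 14) = sqrt(25 + 14) = sqrt(39)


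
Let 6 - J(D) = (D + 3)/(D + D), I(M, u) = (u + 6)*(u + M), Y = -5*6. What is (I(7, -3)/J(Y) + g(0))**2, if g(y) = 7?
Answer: 114921/1369 ≈ 83.945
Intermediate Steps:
Y = -30
I(M, u) = (6 + u)*(M + u)
J(D) = 6 - (3 + D)/(2*D) (J(D) = 6 - (D + 3)/(D + D) = 6 - (3 + D)/(2*D))
(I(7, -3)/J(Y) + g(0))**2 = (((-3)**2 + 6*7 + 6*(-3) + 7*(-3))/(((1/2)*(-3 + 11*(-30))/(-30))) + 7)**2 = ((9 + 42 - 18 - 21)/(((1/2)*(-1/30)*(-3 - 330))) + 7)**2 = (12/(((1/2)*(-1/30)*(-333))) + 7)**2 = (12/(111/20) + 7)**2 = (12*(20/111) + 7)**2 = (80/37 + 7)**2 = (339/37)**2 = 114921/1369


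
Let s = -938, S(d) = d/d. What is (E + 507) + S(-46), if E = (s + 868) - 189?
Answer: 249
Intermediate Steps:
S(d) = 1
E = -259 (E = (-938 + 868) - 189 = -70 - 189 = -259)
(E + 507) + S(-46) = (-259 + 507) + 1 = 248 + 1 = 249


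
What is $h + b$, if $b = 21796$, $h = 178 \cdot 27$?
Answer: $26602$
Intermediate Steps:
$h = 4806$
$h + b = 4806 + 21796 = 26602$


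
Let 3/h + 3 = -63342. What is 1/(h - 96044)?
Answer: -21115/2027969061 ≈ -1.0412e-5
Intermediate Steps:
h = -1/21115 (h = 3/(-3 - 63342) = 3/(-63345) = 3*(-1/63345) = -1/21115 ≈ -4.7360e-5)
1/(h - 96044) = 1/(-1/21115 - 96044) = 1/(-2027969061/21115) = -21115/2027969061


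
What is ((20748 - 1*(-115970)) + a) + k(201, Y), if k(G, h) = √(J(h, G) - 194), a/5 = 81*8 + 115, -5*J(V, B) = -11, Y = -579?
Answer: 140533 + I*√4795/5 ≈ 1.4053e+5 + 13.849*I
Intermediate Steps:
J(V, B) = 11/5 (J(V, B) = -⅕*(-11) = 11/5)
a = 3815 (a = 5*(81*8 + 115) = 5*(648 + 115) = 5*763 = 3815)
k(G, h) = I*√4795/5 (k(G, h) = √(11/5 - 194) = √(-959/5) = I*√4795/5)
((20748 - 1*(-115970)) + a) + k(201, Y) = ((20748 - 1*(-115970)) + 3815) + I*√4795/5 = ((20748 + 115970) + 3815) + I*√4795/5 = (136718 + 3815) + I*√4795/5 = 140533 + I*√4795/5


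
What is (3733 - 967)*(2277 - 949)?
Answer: 3673248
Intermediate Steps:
(3733 - 967)*(2277 - 949) = 2766*1328 = 3673248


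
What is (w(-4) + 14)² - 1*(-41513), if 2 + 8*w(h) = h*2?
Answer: 666809/16 ≈ 41676.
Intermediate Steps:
w(h) = -¼ + h/4 (w(h) = -¼ + (h*2)/8 = -¼ + (2*h)/8 = -¼ + h/4)
(w(-4) + 14)² - 1*(-41513) = ((-¼ + (¼)*(-4)) + 14)² - 1*(-41513) = ((-¼ - 1) + 14)² + 41513 = (-5/4 + 14)² + 41513 = (51/4)² + 41513 = 2601/16 + 41513 = 666809/16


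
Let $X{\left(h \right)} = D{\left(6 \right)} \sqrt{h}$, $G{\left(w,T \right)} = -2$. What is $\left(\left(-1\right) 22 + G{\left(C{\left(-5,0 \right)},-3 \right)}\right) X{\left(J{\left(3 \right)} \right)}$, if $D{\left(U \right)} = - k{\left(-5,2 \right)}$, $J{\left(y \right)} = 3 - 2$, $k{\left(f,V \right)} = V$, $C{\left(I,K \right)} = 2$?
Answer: $48$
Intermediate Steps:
$J{\left(y \right)} = 1$ ($J{\left(y \right)} = 3 - 2 = 1$)
$D{\left(U \right)} = -2$ ($D{\left(U \right)} = \left(-1\right) 2 = -2$)
$X{\left(h \right)} = - 2 \sqrt{h}$
$\left(\left(-1\right) 22 + G{\left(C{\left(-5,0 \right)},-3 \right)}\right) X{\left(J{\left(3 \right)} \right)} = \left(\left(-1\right) 22 - 2\right) \left(- 2 \sqrt{1}\right) = \left(-22 - 2\right) \left(\left(-2\right) 1\right) = \left(-24\right) \left(-2\right) = 48$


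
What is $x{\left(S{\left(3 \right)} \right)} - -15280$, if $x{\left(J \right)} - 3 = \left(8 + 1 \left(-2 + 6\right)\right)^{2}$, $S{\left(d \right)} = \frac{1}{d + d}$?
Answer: $15427$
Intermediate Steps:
$S{\left(d \right)} = \frac{1}{2 d}$
$x{\left(J \right)} = 147$ ($x{\left(J \right)} = 3 + \left(8 + 1 \left(-2 + 6\right)\right)^{2} = 3 + \left(8 + 1 \cdot 4\right)^{2} = 3 + \left(8 + 4\right)^{2} = 3 + 12^{2} = 3 + 144 = 147$)
$x{\left(S{\left(3 \right)} \right)} - -15280 = 147 - -15280 = 147 + 15280 = 15427$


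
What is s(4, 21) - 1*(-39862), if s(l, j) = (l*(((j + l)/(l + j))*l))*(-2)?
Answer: 39830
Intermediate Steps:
s(l, j) = -2*l**2 (s(l, j) = (l*(((j + l)/(j + l))*l))*(-2) = (l*(1*l))*(-2) = (l*l)*(-2) = l**2*(-2) = -2*l**2)
s(4, 21) - 1*(-39862) = -2*4**2 - 1*(-39862) = -2*16 + 39862 = -32 + 39862 = 39830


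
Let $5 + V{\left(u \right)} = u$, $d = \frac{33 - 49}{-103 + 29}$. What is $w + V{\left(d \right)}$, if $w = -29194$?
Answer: $- \frac{1080355}{37} \approx -29199.0$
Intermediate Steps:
$d = \frac{8}{37}$ ($d = - \frac{16}{-74} = \left(-16\right) \left(- \frac{1}{74}\right) = \frac{8}{37} \approx 0.21622$)
$V{\left(u \right)} = -5 + u$
$w + V{\left(d \right)} = -29194 + \left(-5 + \frac{8}{37}\right) = -29194 - \frac{177}{37} = - \frac{1080355}{37}$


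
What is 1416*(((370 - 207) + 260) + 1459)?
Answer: 2664912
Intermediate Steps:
1416*(((370 - 207) + 260) + 1459) = 1416*((163 + 260) + 1459) = 1416*(423 + 1459) = 1416*1882 = 2664912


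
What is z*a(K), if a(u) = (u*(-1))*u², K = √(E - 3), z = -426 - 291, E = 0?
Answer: -2151*I*√3 ≈ -3725.6*I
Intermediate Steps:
z = -717
K = I*√3 (K = √(0 - 3) = √(-3) = I*√3 ≈ 1.732*I)
a(u) = -u³ (a(u) = (-u)*u² = -u³)
z*a(K) = -(-717)*(I*√3)³ = -(-717)*(-3*I*√3) = -2151*I*√3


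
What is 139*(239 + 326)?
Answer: 78535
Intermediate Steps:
139*(239 + 326) = 139*565 = 78535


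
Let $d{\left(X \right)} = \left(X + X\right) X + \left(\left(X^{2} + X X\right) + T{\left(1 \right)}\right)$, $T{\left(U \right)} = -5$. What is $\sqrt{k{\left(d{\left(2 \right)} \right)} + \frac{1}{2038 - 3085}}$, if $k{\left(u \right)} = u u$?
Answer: $\frac{\sqrt{132640242}}{1047} \approx 11.0$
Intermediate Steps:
$d{\left(X \right)} = -5 + 4 X^{2}$ ($d{\left(X \right)} = \left(X + X\right) X - \left(5 - X^{2} - X X\right) = 2 X X + \left(\left(X^{2} + X^{2}\right) - 5\right) = 2 X^{2} + \left(2 X^{2} - 5\right) = 2 X^{2} + \left(-5 + 2 X^{2}\right) = -5 + 4 X^{2}$)
$k{\left(u \right)} = u^{2}$
$\sqrt{k{\left(d{\left(2 \right)} \right)} + \frac{1}{2038 - 3085}} = \sqrt{\left(-5 + 4 \cdot 2^{2}\right)^{2} + \frac{1}{2038 - 3085}} = \sqrt{\left(-5 + 4 \cdot 4\right)^{2} + \frac{1}{-1047}} = \sqrt{\left(-5 + 16\right)^{2} - \frac{1}{1047}} = \sqrt{11^{2} - \frac{1}{1047}} = \sqrt{121 - \frac{1}{1047}} = \sqrt{\frac{126686}{1047}} = \frac{\sqrt{132640242}}{1047}$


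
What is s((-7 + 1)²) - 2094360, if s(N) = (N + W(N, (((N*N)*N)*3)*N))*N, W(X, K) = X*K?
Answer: 6528253944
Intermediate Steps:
W(X, K) = K*X
s(N) = N*(N + 3*N⁵) (s(N) = (N + ((((N*N)*N)*3)*N)*N)*N = (N + (((N²*N)*3)*N)*N)*N = (N + ((N³*3)*N)*N)*N = (N + ((3*N³)*N)*N)*N = (N + (3*N⁴)*N)*N = (N + 3*N⁵)*N = N*(N + 3*N⁵))
s((-7 + 1)²) - 2094360 = (((-7 + 1)²)² + 3*((-7 + 1)²)⁶) - 2094360 = (((-6)²)² + 3*((-6)²)⁶) - 2094360 = (36² + 3*36⁶) - 2094360 = (1296 + 3*2176782336) - 2094360 = (1296 + 6530347008) - 2094360 = 6530348304 - 2094360 = 6528253944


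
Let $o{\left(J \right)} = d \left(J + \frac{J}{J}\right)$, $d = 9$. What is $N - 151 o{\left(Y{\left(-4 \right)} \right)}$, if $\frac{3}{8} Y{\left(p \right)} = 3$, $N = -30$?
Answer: $-12261$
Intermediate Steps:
$Y{\left(p \right)} = 8$ ($Y{\left(p \right)} = \frac{8}{3} \cdot 3 = 8$)
$o{\left(J \right)} = 9 + 9 J$ ($o{\left(J \right)} = 9 \left(J + \frac{J}{J}\right) = 9 \left(J + 1\right) = 9 \left(1 + J\right) = 9 + 9 J$)
$N - 151 o{\left(Y{\left(-4 \right)} \right)} = -30 - 151 \left(9 + 9 \cdot 8\right) = -30 - 151 \left(9 + 72\right) = -30 - 12231 = -12261$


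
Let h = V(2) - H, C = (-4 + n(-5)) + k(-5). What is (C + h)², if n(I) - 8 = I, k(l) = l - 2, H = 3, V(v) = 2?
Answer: 81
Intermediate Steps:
k(l) = -2 + l
n(I) = 8 + I
C = -8 (C = (-4 + (8 - 5)) + (-2 - 5) = (-4 + 3) - 7 = -1 - 7 = -8)
h = -1 (h = 2 - 1*3 = 2 - 3 = -1)
(C + h)² = (-8 - 1)² = (-9)² = 81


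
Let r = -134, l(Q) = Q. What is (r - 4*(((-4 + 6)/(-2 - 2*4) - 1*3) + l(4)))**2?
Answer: 470596/25 ≈ 18824.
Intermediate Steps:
(r - 4*(((-4 + 6)/(-2 - 2*4) - 1*3) + l(4)))**2 = (-134 - 4*(((-4 + 6)/(-2 - 2*4) - 1*3) + 4))**2 = (-134 - 4*((2/(-2 - 8) - 3) + 4))**2 = (-134 - 4*((2/(-10) - 3) + 4))**2 = (-134 - 4*((2*(-1/10) - 3) + 4))**2 = (-134 - 4*((-1/5 - 3) + 4))**2 = (-134 - 4*(-16/5 + 4))**2 = (-134 - 4*4/5)**2 = (-134 - 16/5)**2 = (-686/5)**2 = 470596/25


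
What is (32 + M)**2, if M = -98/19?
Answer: 260100/361 ≈ 720.50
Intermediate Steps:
M = -98/19 (M = -98*1/19 = -98/19 ≈ -5.1579)
(32 + M)**2 = (32 - 98/19)**2 = (510/19)**2 = 260100/361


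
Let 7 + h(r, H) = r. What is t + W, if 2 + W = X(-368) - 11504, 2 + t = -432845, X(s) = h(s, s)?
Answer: -444728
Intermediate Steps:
h(r, H) = -7 + r
X(s) = -7 + s
t = -432847 (t = -2 - 432845 = -432847)
W = -11881 (W = -2 + ((-7 - 368) - 11504) = -2 + (-375 - 11504) = -2 - 11879 = -11881)
t + W = -432847 - 11881 = -444728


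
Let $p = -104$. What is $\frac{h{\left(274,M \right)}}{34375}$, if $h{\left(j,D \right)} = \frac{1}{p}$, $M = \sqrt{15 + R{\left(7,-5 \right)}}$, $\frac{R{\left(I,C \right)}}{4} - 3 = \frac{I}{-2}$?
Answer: $- \frac{1}{3575000} \approx -2.7972 \cdot 10^{-7}$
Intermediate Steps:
$R{\left(I,C \right)} = 12 - 2 I$ ($R{\left(I,C \right)} = 12 + 4 \frac{I}{-2} = 12 + 4 I \left(- \frac{1}{2}\right) = 12 + 4 \left(- \frac{I}{2}\right) = 12 - 2 I$)
$M = \sqrt{13}$ ($M = \sqrt{15 + \left(12 - 14\right)} = \sqrt{15 - 2} = \sqrt{13} \approx 3.6056$)
$h{\left(j,D \right)} = - \frac{1}{104}$ ($h{\left(j,D \right)} = \frac{1}{-104} = - \frac{1}{104}$)
$\frac{h{\left(274,M \right)}}{34375} = - \frac{1}{104 \cdot 34375} = \left(- \frac{1}{104}\right) \frac{1}{34375} = - \frac{1}{3575000}$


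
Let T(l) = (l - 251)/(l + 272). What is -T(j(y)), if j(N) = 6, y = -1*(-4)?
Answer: 245/278 ≈ 0.88130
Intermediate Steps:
y = 4
T(l) = (-251 + l)/(272 + l)
-T(j(y)) = -(-251 + 6)/(272 + 6) = -(-245)/278 = -1*(-245/278) = 245/278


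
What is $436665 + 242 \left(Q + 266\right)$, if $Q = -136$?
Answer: $468125$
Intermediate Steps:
$436665 + 242 \left(Q + 266\right) = 436665 + 242 \left(-136 + 266\right) = 436665 + 242 \cdot 130 = 436665 + 31460 = 468125$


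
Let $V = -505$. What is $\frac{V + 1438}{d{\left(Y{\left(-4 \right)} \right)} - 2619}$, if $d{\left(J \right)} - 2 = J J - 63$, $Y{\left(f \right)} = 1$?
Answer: $- \frac{311}{893} \approx -0.34826$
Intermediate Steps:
$d{\left(J \right)} = -61 + J^{2}$ ($d{\left(J \right)} = 2 + \left(J J - 63\right) = 2 + \left(J^{2} - 63\right) = 2 + \left(-63 + J^{2}\right) = -61 + J^{2}$)
$\frac{V + 1438}{d{\left(Y{\left(-4 \right)} \right)} - 2619} = \frac{-505 + 1438}{\left(-61 + 1^{2}\right) - 2619} = \frac{933}{\left(-61 + 1\right) - 2619} = \frac{933}{-60 - 2619} = \frac{933}{-2679} = 933 \left(- \frac{1}{2679}\right) = - \frac{311}{893}$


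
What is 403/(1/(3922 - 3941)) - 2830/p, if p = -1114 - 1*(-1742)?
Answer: -2405713/314 ≈ -7661.5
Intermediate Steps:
p = 628 (p = -1114 + 1742 = 628)
403/(1/(3922 - 3941)) - 2830/p = 403/(1/(3922 - 3941)) - 2830/628 = 403/(1/(-19)) - 2830*1/628 = 403/(-1/19) - 1415/314 = 403*(-19) - 1415/314 = -7657 - 1415/314 = -2405713/314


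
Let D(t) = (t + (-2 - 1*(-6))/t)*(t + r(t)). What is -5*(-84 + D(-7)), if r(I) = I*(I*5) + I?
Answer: 9165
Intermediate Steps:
r(I) = I + 5*I² (r(I) = I*(5*I) + I = 5*I² + I = I + 5*I²)
D(t) = (t + 4/t)*(t + t*(1 + 5*t)) (D(t) = (t + (-2 - 1*(-6))/t)*(t + t*(1 + 5*t)) = (t + (-2 + 6)/t)*(t + t*(1 + 5*t)) = (t + 4/t)*(t + t*(1 + 5*t)))
-5*(-84 + D(-7)) = -5*(-84 + (8 + 2*(-7)² + 5*(-7)³ + 20*(-7))) = -5*(-84 + (8 + 2*49 + 5*(-343) - 140)) = -5*(-84 + (8 + 98 - 1715 - 140)) = -5*(-84 - 1749) = -5*(-1833) = 9165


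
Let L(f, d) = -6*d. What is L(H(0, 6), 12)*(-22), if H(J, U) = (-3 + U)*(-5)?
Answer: 1584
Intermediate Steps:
H(J, U) = 15 - 5*U
L(H(0, 6), 12)*(-22) = -6*12*(-22) = -72*(-22) = 1584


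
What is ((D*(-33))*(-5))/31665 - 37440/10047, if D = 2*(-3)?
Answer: -26566314/7069739 ≈ -3.7578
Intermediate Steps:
D = -6
((D*(-33))*(-5))/31665 - 37440/10047 = (-6*(-33)*(-5))/31665 - 37440/10047 = (198*(-5))*(1/31665) - 37440*1/10047 = -990*1/31665 - 12480/3349 = -66/2111 - 12480/3349 = -26566314/7069739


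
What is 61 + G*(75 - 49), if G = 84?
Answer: 2245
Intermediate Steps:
61 + G*(75 - 49) = 61 + 84*(75 - 49) = 61 + 84*26 = 61 + 2184 = 2245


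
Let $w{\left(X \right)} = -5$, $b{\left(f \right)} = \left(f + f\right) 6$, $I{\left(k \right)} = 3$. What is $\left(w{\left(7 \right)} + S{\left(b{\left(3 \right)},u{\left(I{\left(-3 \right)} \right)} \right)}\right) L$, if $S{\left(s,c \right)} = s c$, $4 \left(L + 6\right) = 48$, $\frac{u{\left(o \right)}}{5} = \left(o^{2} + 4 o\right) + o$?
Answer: $25890$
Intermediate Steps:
$u{\left(o \right)} = 5 o^{2} + 25 o$ ($u{\left(o \right)} = 5 \left(\left(o^{2} + 4 o\right) + o\right) = 5 \left(o^{2} + 5 o\right) = 5 o^{2} + 25 o$)
$L = 6$ ($L = -6 + \frac{1}{4} \cdot 48 = -6 + 12 = 6$)
$b{\left(f \right)} = 12 f$ ($b{\left(f \right)} = 2 f 6 = 12 f$)
$S{\left(s,c \right)} = c s$
$\left(w{\left(7 \right)} + S{\left(b{\left(3 \right)},u{\left(I{\left(-3 \right)} \right)} \right)}\right) L = \left(-5 + 5 \cdot 3 \left(5 + 3\right) 12 \cdot 3\right) 6 = \left(-5 + 5 \cdot 3 \cdot 8 \cdot 36\right) 6 = \left(-5 + 120 \cdot 36\right) 6 = \left(-5 + 4320\right) 6 = 4315 \cdot 6 = 25890$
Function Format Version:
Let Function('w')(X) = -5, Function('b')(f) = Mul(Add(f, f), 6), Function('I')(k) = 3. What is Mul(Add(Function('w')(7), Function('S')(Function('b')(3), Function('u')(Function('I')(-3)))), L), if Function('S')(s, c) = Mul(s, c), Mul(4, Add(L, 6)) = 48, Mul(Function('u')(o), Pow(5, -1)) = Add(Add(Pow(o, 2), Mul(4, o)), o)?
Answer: 25890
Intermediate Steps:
Function('u')(o) = Add(Mul(5, Pow(o, 2)), Mul(25, o)) (Function('u')(o) = Mul(5, Add(Add(Pow(o, 2), Mul(4, o)), o)) = Mul(5, Add(Pow(o, 2), Mul(5, o))) = Add(Mul(5, Pow(o, 2)), Mul(25, o)))
L = 6 (L = Add(-6, Mul(Rational(1, 4), 48)) = Add(-6, 12) = 6)
Function('b')(f) = Mul(12, f) (Function('b')(f) = Mul(Mul(2, f), 6) = Mul(12, f))
Function('S')(s, c) = Mul(c, s)
Mul(Add(Function('w')(7), Function('S')(Function('b')(3), Function('u')(Function('I')(-3)))), L) = Mul(Add(-5, Mul(Mul(5, 3, Add(5, 3)), Mul(12, 3))), 6) = Mul(Add(-5, Mul(Mul(5, 3, 8), 36)), 6) = Mul(Add(-5, Mul(120, 36)), 6) = Mul(Add(-5, 4320), 6) = Mul(4315, 6) = 25890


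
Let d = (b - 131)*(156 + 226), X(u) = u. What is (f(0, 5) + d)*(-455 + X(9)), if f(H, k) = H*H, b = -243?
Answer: 63719128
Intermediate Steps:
f(H, k) = H²
d = -142868 (d = (-243 - 131)*(156 + 226) = -374*382 = -142868)
(f(0, 5) + d)*(-455 + X(9)) = (0² - 142868)*(-455 + 9) = (0 - 142868)*(-446) = -142868*(-446) = 63719128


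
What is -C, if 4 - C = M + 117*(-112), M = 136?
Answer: -12972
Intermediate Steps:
C = 12972 (C = 4 - (136 + 117*(-112)) = 4 - (136 - 13104) = 4 - 1*(-12968) = 4 + 12968 = 12972)
-C = -1*12972 = -12972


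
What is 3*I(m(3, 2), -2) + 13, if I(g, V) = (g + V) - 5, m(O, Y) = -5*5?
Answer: -83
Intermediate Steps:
m(O, Y) = -25
I(g, V) = -5 + V + g (I(g, V) = (V + g) - 5 = -5 + V + g)
3*I(m(3, 2), -2) + 13 = 3*(-5 - 2 - 25) + 13 = 3*(-32) + 13 = -96 + 13 = -83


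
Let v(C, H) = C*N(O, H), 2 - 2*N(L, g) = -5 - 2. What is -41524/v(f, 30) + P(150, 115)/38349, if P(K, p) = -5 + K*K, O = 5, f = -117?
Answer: 356499443/4486833 ≈ 79.455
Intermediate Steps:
N(L, g) = 9/2 (N(L, g) = 1 - (-5 - 2)/2 = 1 - ½*(-7) = 1 + 7/2 = 9/2)
P(K, p) = -5 + K²
v(C, H) = 9*C/2 (v(C, H) = C*(9/2) = 9*C/2)
-41524/v(f, 30) + P(150, 115)/38349 = -41524/((9/2)*(-117)) + (-5 + 150²)/38349 = -41524/(-1053/2) + (-5 + 22500)*(1/38349) = -41524*(-2/1053) + 22495*(1/38349) = 83048/1053 + 22495/38349 = 356499443/4486833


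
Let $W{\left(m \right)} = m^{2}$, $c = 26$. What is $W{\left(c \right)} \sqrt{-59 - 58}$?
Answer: $2028 i \sqrt{13} \approx 7312.1 i$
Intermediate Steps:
$W{\left(c \right)} \sqrt{-59 - 58} = 26^{2} \sqrt{-59 - 58} = 676 \sqrt{-117} = 676 \cdot 3 i \sqrt{13} = 2028 i \sqrt{13}$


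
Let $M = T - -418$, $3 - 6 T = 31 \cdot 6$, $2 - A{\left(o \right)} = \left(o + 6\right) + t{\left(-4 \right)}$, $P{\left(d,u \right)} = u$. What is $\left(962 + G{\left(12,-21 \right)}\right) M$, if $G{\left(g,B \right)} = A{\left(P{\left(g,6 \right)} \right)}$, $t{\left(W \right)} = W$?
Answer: $370450$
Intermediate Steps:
$A{\left(o \right)} = - o$ ($A{\left(o \right)} = 2 - \left(\left(o + 6\right) - 4\right) = 2 - \left(\left(6 + o\right) - 4\right) = 2 - \left(2 + o\right) = - o$)
$G{\left(g,B \right)} = -6$ ($G{\left(g,B \right)} = \left(-1\right) 6 = -6$)
$T = - \frac{61}{2}$ ($T = \frac{1}{2} - \frac{31 \cdot 6}{6} = \frac{1}{2} - 31 = - \frac{61}{2} \approx -30.5$)
$M = \frac{775}{2}$ ($M = - \frac{61}{2} - -418 = - \frac{61}{2} + 418 = \frac{775}{2} \approx 387.5$)
$\left(962 + G{\left(12,-21 \right)}\right) M = \left(962 - 6\right) \frac{775}{2} = 956 \cdot \frac{775}{2} = 370450$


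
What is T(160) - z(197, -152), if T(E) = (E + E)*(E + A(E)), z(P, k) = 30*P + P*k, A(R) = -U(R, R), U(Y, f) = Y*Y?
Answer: -8116766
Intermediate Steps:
U(Y, f) = Y²
A(R) = -R²
T(E) = 2*E*(E - E²) (T(E) = (E + E)*(E - E²) = (2*E)*(E - E²) = 2*E*(E - E²))
T(160) - z(197, -152) = 2*160²*(1 - 1*160) - 197*(30 - 152) = 2*25600*(1 - 160) - 197*(-122) = 2*25600*(-159) - 1*(-24034) = -8140800 + 24034 = -8116766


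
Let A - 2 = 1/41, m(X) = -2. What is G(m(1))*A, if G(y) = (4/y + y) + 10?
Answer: 498/41 ≈ 12.146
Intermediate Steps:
G(y) = 10 + y + 4/y (G(y) = (y + 4/y) + 10 = 10 + y + 4/y)
A = 83/41 (A = 2 + 1/41 = 83/41 ≈ 2.0244)
G(m(1))*A = (10 - 2 + 4/(-2))*(83/41) = (10 - 2 + 4*(-1/2))*(83/41) = (10 - 2 - 2)*(83/41) = 6*(83/41) = 498/41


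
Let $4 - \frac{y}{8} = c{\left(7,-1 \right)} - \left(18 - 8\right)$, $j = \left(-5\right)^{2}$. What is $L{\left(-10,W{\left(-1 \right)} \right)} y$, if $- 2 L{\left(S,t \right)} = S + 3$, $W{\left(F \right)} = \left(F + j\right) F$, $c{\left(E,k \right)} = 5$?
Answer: $252$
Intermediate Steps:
$j = 25$
$W{\left(F \right)} = F \left(25 + F\right)$ ($W{\left(F \right)} = \left(F + 25\right) F = \left(25 + F\right) F = F \left(25 + F\right)$)
$y = 72$ ($y = 32 - 8 \left(5 - \left(18 - 8\right)\right) = 32 - 8 \left(5 - 10\right) = 32 - -40 = 32 + 40 = 72$)
$L{\left(S,t \right)} = - \frac{3}{2} - \frac{S}{2}$ ($L{\left(S,t \right)} = - \frac{S + 3}{2} = - \frac{3 + S}{2} = - \frac{3}{2} - \frac{S}{2}$)
$L{\left(-10,W{\left(-1 \right)} \right)} y = \left(- \frac{3}{2} - -5\right) 72 = \left(- \frac{3}{2} + 5\right) 72 = \frac{7}{2} \cdot 72 = 252$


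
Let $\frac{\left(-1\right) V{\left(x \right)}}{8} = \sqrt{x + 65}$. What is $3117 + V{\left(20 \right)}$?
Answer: $3117 - 8 \sqrt{85} \approx 3043.2$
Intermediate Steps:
$V{\left(x \right)} = - 8 \sqrt{65 + x}$ ($V{\left(x \right)} = - 8 \sqrt{x + 65} = - 8 \sqrt{65 + x}$)
$3117 + V{\left(20 \right)} = 3117 - 8 \sqrt{65 + 20} = 3117 - 8 \sqrt{85}$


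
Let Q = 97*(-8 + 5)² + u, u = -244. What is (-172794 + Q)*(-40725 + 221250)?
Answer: -31080086625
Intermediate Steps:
Q = 629 (Q = 97*(-8 + 5)² - 244 = 97*(-3)² - 244 = 97*9 - 244 = 873 - 244 = 629)
(-172794 + Q)*(-40725 + 221250) = (-172794 + 629)*(-40725 + 221250) = -172165*180525 = -31080086625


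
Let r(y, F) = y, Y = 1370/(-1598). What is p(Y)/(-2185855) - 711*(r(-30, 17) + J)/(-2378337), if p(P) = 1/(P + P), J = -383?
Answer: -293115898928929/2374072919231650 ≈ -0.12347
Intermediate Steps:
Y = -685/799 (Y = 1370*(-1/1598) = -685/799 ≈ -0.85732)
p(P) = 1/(2*P)
p(Y)/(-2185855) - 711*(r(-30, 17) + J)/(-2378337) = (1/(2*(-685/799)))/(-2185855) - 711*(-30 - 383)/(-2378337) = ((1/2)*(-799/685))*(-1/2185855) - 711*(-413)*(-1/2378337) = -799/1370*(-1/2185855) + 293643*(-1/2378337) = 799/2994621350 - 97881/792779 = -293115898928929/2374072919231650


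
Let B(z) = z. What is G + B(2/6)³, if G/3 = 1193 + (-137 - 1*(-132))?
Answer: 96229/27 ≈ 3564.0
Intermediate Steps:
G = 3564 (G = 3*(1193 + (-137 - 1*(-132))) = 3*(1193 + (-137 + 132)) = 3*(1193 - 5) = 3*1188 = 3564)
G + B(2/6)³ = 3564 + (2/6)³ = 3564 + (2*(⅙))³ = 3564 + (⅓)³ = 3564 + 1/27 = 96229/27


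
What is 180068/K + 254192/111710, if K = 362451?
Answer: 56123770436/20244700605 ≈ 2.7723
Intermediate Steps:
180068/K + 254192/111710 = 180068/362451 + 254192/111710 = 180068*(1/362451) + 254192*(1/111710) = 180068/362451 + 127096/55855 = 56123770436/20244700605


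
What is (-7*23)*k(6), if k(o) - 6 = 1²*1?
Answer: -1127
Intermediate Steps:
k(o) = 7 (k(o) = 6 + 1²*1 = 6 + 1*1 = 6 + 1 = 7)
(-7*23)*k(6) = -7*23*7 = -161*7 = -1127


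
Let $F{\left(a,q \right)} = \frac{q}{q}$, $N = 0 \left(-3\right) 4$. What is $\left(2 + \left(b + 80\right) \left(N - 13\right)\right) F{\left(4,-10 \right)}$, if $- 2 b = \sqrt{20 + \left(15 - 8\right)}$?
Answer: $-1038 + \frac{39 \sqrt{3}}{2} \approx -1004.2$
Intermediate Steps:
$N = 0$ ($N = 0 \cdot 4 = 0$)
$F{\left(a,q \right)} = 1$
$b = - \frac{3 \sqrt{3}}{2}$ ($b = - \frac{\sqrt{20 + \left(15 - 8\right)}}{2} = - \frac{\sqrt{20 + 7}}{2} = - \frac{\sqrt{27}}{2} = - \frac{3 \sqrt{3}}{2} \approx -2.5981$)
$\left(2 + \left(b + 80\right) \left(N - 13\right)\right) F{\left(4,-10 \right)} = \left(2 + \left(- \frac{3 \sqrt{3}}{2} + 80\right) \left(0 - 13\right)\right) 1 = \left(2 + \left(80 - \frac{3 \sqrt{3}}{2}\right) \left(-13\right)\right) 1 = \left(2 - \left(1040 - \frac{39 \sqrt{3}}{2}\right)\right) 1 = \left(-1038 + \frac{39 \sqrt{3}}{2}\right) 1 = -1038 + \frac{39 \sqrt{3}}{2}$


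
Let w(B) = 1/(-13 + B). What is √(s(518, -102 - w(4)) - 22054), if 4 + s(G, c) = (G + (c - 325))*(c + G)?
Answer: √1284202/9 ≈ 125.91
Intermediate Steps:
s(G, c) = -4 + (G + c)*(-325 + G + c) (s(G, c) = -4 + (G + (c - 325))*(c + G) = -4 + (G + (-325 + c))*(G + c) = -4 + (-325 + G + c)*(G + c) = -4 + (G + c)*(-325 + G + c))
√(s(518, -102 - w(4)) - 22054) = √((-4 + 518² + (-102 - 1/(-13 + 4))² - 325*518 - 325*(-102 - 1/(-13 + 4)) + 2*518*(-102 - 1/(-13 + 4))) - 22054) = √((-4 + 268324 + (-102 - 1/(-9))² - 168350 - 325*(-102 - 1/(-9)) + 2*518*(-102 - 1/(-9))) - 22054) = √((-4 + 268324 + (-102 - 1*(-⅑))² - 168350 - 325*(-102 - 1*(-⅑)) + 2*518*(-102 - 1*(-⅑))) - 22054) = √((-4 + 268324 + (-102 + ⅑)² - 168350 - 325*(-102 + ⅑) + 2*518*(-102 + ⅑)) - 22054) = √((-4 + 268324 + (-917/9)² - 168350 - 325*(-917/9) + 2*518*(-917/9)) - 22054) = √((-4 + 268324 + 840889/81 - 168350 + 298025/9 - 950012/9) - 22054) = √(3070576/81 - 22054) = √(1284202/81) = √1284202/9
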